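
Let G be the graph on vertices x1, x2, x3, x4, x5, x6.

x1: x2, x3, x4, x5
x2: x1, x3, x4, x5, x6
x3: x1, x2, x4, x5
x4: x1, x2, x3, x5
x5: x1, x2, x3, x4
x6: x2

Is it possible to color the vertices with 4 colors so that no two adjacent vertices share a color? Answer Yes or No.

x1, x2, x3, x4, x5 are pairwise adjacent (a clique of size 5), so at least 5 colors are needed.
So 4 colors are not enough.

No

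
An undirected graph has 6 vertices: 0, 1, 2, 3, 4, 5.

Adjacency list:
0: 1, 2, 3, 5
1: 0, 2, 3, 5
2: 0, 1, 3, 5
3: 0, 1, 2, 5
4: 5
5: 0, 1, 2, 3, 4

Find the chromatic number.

0, 1, 2, 3, 5 form a clique, so at least 5 colors are needed.
5 colors suffice: color a → {5}; color b → {0, 4}; color c → {1}; color d → {3}; color e → {2}. Each edge has distinct colors on its endpoints.

5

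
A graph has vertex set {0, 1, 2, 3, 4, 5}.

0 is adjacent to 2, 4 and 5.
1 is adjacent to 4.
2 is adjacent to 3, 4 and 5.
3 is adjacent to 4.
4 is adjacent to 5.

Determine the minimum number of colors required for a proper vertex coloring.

0, 2, 4, 5 are pairwise adjacent (a clique of size 4), so at least 4 colors are needed.
4 colors suffice: 0=c, 1=b, 2=b, 3=c, 4=a, 5=d. Every edge joins two different colors.

4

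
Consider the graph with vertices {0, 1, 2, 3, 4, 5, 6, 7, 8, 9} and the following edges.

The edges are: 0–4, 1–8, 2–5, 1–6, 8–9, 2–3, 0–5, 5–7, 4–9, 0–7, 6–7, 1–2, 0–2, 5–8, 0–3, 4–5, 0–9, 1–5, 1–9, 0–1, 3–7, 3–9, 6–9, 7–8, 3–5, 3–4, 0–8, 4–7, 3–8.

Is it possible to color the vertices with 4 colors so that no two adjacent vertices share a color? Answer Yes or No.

0, 3, 4, 5, 7 form a clique, so at least 5 colors are needed.
So 4 colors are not enough.

No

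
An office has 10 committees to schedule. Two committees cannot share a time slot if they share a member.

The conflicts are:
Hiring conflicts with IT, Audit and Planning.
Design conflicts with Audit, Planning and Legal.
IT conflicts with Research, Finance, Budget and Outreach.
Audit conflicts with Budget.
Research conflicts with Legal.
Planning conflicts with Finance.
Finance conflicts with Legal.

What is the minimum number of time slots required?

2

Hiring and Planning conflict, so at least 2 time slots are needed.
Using 2 time slots: Hiring=2, Design=2, IT=1, Audit=1, Research=2, Planning=1, Finance=2, Legal=1, Budget=2, Outreach=2. Every pair that conflicts lands in different time slots.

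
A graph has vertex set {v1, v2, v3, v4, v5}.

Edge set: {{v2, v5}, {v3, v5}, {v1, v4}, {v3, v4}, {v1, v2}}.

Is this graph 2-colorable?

The cycle v1-v2-v5-v3-v4-v1 has odd length 5, so it cannot be 2-colored; at least 3 colors are needed.
So 2 colors are not enough.

No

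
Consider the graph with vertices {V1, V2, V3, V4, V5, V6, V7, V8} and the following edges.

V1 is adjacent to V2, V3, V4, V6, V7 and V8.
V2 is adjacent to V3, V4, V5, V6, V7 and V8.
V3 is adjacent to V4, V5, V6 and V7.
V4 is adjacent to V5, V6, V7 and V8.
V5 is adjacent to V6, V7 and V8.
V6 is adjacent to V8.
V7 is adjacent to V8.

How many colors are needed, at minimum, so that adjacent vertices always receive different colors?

V1, V2, V4, V7, V8 are pairwise adjacent (a clique of size 5), so at least 5 colors are needed.
5 colors suffice: V1=yellow, V2=blue, V3=purple, V4=red, V5=yellow, V6=green, V7=green, V8=purple. No two adjacent vertices share a color.

5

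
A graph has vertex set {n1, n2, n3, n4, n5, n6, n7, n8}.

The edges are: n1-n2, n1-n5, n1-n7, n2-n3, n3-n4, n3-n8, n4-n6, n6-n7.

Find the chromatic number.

n1 and n5 are adjacent, so at least 2 colors are needed.
2 colors suffice: color 1 → {n1, n3, n6}; color 2 → {n2, n4, n5, n7, n8}. Every edge joins two different colors.

2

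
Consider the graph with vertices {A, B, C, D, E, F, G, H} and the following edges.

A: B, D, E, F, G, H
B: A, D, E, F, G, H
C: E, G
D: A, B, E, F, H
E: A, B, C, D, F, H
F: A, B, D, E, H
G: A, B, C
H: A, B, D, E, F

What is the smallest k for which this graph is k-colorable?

6

A, B, D, E, F, H form a clique, so at least 6 colors are needed.
A valid assignment using 6 colors: A=3, B=1, C=1, D=6, E=2, F=5, G=2, H=4. Every edge joins two different colors.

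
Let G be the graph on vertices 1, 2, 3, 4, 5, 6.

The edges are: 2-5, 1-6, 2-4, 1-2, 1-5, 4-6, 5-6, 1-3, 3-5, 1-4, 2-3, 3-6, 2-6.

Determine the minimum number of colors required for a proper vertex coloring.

5

1, 2, 3, 5, 6 form a clique, so at least 5 colors are needed.
A valid assignment using 5 colors: 1=red, 2=blue, 3=purple, 4=yellow, 5=yellow, 6=green. No two adjacent vertices share a color.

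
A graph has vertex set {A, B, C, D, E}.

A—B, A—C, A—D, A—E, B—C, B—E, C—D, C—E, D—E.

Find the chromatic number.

A, C, D, E form a clique, so at least 4 colors are needed.
A valid assignment using 4 colors: A=2, B=4, C=3, D=4, E=1. No two adjacent vertices share a color.

4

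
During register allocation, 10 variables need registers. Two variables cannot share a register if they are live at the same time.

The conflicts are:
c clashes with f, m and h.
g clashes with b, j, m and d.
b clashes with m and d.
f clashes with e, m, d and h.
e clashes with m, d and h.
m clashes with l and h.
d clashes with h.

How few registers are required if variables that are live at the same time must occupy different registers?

4

c, f, m, h are mutually in conflict, so at least 4 registers are needed.
4 registers suffice: c=4, g=2, b=3, f=3, j=1, e=4, m=1, l=2, d=1, h=2. Every pair that conflicts lands in different registers.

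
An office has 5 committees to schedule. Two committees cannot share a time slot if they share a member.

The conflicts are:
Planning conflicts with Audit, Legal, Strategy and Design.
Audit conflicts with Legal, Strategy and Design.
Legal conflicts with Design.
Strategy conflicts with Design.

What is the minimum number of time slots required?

Planning, Audit, Legal, Design are mutually in conflict, so at least 4 time slots are needed.
4 time slots suffice: Planning=2, Audit=3, Legal=4, Strategy=4, Design=1. No two conflicting committees share a time slot.

4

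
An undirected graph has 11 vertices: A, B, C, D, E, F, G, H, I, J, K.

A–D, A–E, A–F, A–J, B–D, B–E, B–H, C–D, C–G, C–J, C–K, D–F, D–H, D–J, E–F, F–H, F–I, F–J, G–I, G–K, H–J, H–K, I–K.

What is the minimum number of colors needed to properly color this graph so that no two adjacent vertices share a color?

4

D, F, H, J are pairwise adjacent (a clique of size 4), so at least 4 colors are needed.
4 colors suffice: A=4, B=1, C=1, D=2, E=2, F=1, G=4, H=4, I=3, J=3, K=2. No two adjacent vertices share a color.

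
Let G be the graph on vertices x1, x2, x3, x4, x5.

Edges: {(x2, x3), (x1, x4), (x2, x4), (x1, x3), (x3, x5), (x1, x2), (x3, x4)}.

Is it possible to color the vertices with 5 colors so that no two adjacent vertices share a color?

The chromatic number is 4. x1, x2, x3, x4 are mutually adjacent (a clique of size 4), so at least 4 colors are needed.
4 colors suffice: color red → {x3}; color blue → {x4, x5}; color green → {x2}; color yellow → {x1}.
Since 5 ≥ 4, a proper 5-coloring certainly exists.

Yes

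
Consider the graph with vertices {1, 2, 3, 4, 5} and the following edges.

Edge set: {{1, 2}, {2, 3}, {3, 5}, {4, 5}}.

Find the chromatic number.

2

3 and 5 are adjacent, so at least 2 colors are needed.
A valid assignment using 2 colors: 1=red, 2=blue, 3=red, 4=red, 5=blue. Each edge has distinct colors on its endpoints.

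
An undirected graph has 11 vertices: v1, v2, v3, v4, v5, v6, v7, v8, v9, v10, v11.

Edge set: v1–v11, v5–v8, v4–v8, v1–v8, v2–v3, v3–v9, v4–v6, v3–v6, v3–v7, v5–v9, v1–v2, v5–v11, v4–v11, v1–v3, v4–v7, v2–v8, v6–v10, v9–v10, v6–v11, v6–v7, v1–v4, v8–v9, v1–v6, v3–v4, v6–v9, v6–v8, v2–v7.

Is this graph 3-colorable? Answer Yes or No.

v1, v4, v6, v11 form a clique, so at least 4 colors are needed.
So 3 colors are not enough.

No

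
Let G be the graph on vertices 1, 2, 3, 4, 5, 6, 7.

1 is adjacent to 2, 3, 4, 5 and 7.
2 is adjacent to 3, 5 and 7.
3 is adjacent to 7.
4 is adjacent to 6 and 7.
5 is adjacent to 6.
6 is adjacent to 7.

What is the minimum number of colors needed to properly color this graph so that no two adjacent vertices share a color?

1, 2, 3, 7 are pairwise adjacent (a clique of size 4), so at least 4 colors are needed.
4 colors suffice: 1=b, 2=c, 3=d, 4=c, 5=a, 6=b, 7=a. Each edge has distinct colors on its endpoints.

4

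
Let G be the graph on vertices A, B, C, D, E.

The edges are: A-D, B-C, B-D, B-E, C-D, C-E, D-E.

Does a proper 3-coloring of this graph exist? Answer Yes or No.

B, C, D, E form a clique, so at least 4 colors are needed.
So 3 colors are not enough.

No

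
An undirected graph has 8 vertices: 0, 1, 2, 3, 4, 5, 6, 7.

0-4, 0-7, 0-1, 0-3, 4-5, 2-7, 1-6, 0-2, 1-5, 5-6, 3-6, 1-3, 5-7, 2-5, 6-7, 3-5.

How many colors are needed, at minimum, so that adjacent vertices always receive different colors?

4

1, 3, 5, 6 are mutually adjacent (a clique of size 4), so at least 4 colors are needed.
4 colors suffice: color red → {0, 5}; color blue → {2, 4, 6}; color green → {1, 7}; color yellow → {3}. No two adjacent vertices share a color.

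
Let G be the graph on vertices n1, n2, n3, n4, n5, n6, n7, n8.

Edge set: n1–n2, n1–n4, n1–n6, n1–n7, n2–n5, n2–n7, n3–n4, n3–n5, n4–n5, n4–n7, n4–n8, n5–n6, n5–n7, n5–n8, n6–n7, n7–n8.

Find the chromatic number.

n4, n5, n7, n8 are pairwise adjacent (a clique of size 4), so at least 4 colors are needed.
4 colors suffice: color 1 → {n1, n5}; color 2 → {n3, n7}; color 3 → {n2, n4, n6}; color 4 → {n8}. Each edge has distinct colors on its endpoints.

4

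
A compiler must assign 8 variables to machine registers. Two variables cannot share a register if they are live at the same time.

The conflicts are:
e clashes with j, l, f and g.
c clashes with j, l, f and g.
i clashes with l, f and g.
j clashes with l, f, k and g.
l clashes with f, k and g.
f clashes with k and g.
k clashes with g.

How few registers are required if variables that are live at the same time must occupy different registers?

e, j, l, f, g are mutually in conflict, so at least 5 registers are needed.
5 registers suffice: register 1 → {l}; register 2 → {g}; register 3 → {f}; register 4 → {i, j}; register 5 → {e, c, k}. No two conflicting variables share a register.

5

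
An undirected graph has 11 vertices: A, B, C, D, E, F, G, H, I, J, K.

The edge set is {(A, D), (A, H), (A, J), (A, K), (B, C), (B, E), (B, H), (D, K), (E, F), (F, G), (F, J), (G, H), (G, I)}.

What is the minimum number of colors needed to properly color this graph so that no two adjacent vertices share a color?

A, D, K form a triangle, so at least 3 colors are needed.
3 colors suffice: color red → {A, B, G}; color blue → {C, D, F, H, I}; color green → {E, J, K}. Every edge joins two different colors.

3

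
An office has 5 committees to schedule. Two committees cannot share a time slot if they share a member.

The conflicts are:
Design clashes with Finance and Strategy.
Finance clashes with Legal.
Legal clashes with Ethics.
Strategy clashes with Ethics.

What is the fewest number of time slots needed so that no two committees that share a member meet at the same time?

3

The cycle Finance-Legal-Ethics-Strategy-Design-Finance has odd length 5, so it cannot be 2-colored; at least 3 time slots are needed.
A valid assignment using 3 time slots: Design=1, Finance=3, Legal=2, Strategy=2, Ethics=1. No two conflicting committees share a time slot.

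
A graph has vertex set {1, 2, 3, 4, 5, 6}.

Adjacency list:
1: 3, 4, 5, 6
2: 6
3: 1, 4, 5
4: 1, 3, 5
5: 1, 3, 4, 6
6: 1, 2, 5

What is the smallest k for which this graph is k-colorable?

4

1, 3, 4, 5 are pairwise adjacent (a clique of size 4), so at least 4 colors are needed.
4 colors suffice: color a → {2, 5}; color b → {1}; color c → {3, 6}; color d → {4}. Every edge joins two different colors.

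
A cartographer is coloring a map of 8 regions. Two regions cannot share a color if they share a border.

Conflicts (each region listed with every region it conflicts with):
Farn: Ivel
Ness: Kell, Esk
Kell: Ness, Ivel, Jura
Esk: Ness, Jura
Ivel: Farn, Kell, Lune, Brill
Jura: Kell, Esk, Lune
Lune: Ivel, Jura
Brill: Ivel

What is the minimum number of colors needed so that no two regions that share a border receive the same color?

2

Esk and Jura conflict, so at least 2 colors are needed.
2 colors suffice: color 1 → {Ness, Ivel, Jura}; color 2 → {Farn, Kell, Esk, Lune, Brill}. No two conflicting regions share a color.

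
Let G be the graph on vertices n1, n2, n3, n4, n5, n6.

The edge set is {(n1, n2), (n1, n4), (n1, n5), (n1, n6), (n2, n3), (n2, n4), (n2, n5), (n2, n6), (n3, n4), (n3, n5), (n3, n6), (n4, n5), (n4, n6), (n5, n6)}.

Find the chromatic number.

5

n2, n3, n4, n5, n6 form a clique, so at least 5 colors are needed.
5 colors suffice: color 1 → {n5}; color 2 → {n6}; color 3 → {n4}; color 4 → {n2}; color 5 → {n1, n3}. Each edge has distinct colors on its endpoints.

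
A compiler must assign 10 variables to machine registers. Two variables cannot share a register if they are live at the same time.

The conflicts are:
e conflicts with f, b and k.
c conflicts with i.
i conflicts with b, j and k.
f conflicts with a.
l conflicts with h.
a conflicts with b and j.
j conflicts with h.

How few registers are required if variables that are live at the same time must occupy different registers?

2

f and a conflict, so at least 2 registers are needed.
2 registers suffice: register 1 → {e, i, a, h}; register 2 → {c, f, l, b, j, k}. No two conflicting variables share a register.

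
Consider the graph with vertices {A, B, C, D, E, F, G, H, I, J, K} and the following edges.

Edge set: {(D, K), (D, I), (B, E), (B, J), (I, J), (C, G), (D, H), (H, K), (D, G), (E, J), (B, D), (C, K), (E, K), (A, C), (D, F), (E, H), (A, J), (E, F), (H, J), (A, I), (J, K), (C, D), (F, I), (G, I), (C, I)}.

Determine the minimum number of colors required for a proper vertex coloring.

4

E, H, J, K form a clique, so at least 4 colors are needed.
4 colors suffice: color 1 → {D, J}; color 2 → {B, I, K}; color 3 → {C, E}; color 4 → {A, F, G, H}. No two adjacent vertices share a color.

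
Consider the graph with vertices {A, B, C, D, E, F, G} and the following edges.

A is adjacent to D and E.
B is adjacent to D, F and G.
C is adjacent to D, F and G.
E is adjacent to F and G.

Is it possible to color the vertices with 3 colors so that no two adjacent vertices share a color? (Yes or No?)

Yes

The chromatic number is 3. The cycle F-C-D-A-E-F has odd length 5, so it cannot be 2-colored; at least 3 colors are needed.
3 colors suffice: A=3, B=2, C=2, D=1, E=2, F=1, G=1.
That is already a proper 3-coloring.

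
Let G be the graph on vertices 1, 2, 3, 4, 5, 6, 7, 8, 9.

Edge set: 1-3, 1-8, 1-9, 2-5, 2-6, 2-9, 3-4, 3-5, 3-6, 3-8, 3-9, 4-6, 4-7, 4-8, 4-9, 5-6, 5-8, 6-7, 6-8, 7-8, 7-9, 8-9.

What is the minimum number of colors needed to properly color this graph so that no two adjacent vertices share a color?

3, 5, 6, 8 are mutually adjacent (a clique of size 4), so at least 4 colors are needed.
4 colors suffice: 1=d, 2=a, 3=c, 4=d, 5=d, 6=b, 7=c, 8=a, 9=b. Each edge has distinct colors on its endpoints.

4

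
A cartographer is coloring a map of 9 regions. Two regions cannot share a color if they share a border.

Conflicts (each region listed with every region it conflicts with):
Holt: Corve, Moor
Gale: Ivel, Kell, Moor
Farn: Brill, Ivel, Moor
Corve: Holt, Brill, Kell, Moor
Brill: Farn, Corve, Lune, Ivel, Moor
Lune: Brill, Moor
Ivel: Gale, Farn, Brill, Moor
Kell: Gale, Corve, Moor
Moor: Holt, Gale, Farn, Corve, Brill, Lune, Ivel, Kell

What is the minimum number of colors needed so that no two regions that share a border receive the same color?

4

Farn, Brill, Ivel, Moor pairwise conflict, so at least 4 colors are needed.
4 colors suffice: color 1 → {Moor}; color 2 → {Holt, Gale, Brill}; color 3 → {Corve, Lune, Ivel}; color 4 → {Farn, Kell}. Each listed conflict is separated.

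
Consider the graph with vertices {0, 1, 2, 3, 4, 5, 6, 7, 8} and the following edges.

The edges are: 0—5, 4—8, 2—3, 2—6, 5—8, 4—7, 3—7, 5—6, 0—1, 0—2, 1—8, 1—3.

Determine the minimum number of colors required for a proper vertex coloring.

The cycle 8-4-7-3-1-8 has odd length 5, so it cannot be 2-colored; at least 3 colors are needed.
3 colors suffice: 0=b, 1=a, 2=a, 3=b, 4=c, 5=a, 6=b, 7=a, 8=b. No two adjacent vertices share a color.

3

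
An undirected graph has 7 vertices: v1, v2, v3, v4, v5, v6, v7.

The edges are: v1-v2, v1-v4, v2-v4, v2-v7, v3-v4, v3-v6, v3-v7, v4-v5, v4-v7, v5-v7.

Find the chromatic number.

3

v4, v5, v7 are mutually adjacent, so at least 3 colors are needed.
3 colors suffice: color R → {v4, v6}; color B → {v1, v7}; color G → {v2, v3, v5}. Each edge has distinct colors on its endpoints.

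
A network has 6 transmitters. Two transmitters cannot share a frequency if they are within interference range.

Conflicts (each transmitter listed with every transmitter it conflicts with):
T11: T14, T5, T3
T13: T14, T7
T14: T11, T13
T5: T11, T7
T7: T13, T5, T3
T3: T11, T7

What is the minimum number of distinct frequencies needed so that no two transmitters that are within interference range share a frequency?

3

The cycle T14-T11-T5-T7-T13-T14 has odd length 5, so it cannot be 2-colored; at least 3 frequencies are needed.
3 frequencies suffice: frequency 1 → {T11, T7}; frequency 2 → {T13, T5, T3}; frequency 3 → {T14}. Each listed conflict is separated.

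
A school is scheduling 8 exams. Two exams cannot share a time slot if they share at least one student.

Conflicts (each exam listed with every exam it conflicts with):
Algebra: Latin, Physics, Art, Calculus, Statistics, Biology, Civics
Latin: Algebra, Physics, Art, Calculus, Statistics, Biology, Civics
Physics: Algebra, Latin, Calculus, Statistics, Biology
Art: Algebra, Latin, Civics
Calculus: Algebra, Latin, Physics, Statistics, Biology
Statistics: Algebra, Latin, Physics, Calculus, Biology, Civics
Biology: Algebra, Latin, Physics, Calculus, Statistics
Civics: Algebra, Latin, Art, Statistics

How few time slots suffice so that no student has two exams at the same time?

Algebra, Latin, Physics, Calculus, Statistics, Biology are mutually in conflict, so at least 6 time slots are needed.
6 time slots suffice: time slot 1 → {Algebra}; time slot 2 → {Latin}; time slot 3 → {Art, Statistics}; time slot 4 → {Calculus, Civics}; time slot 5 → {Biology}; time slot 6 → {Physics}. No two conflicting exams share a time slot.

6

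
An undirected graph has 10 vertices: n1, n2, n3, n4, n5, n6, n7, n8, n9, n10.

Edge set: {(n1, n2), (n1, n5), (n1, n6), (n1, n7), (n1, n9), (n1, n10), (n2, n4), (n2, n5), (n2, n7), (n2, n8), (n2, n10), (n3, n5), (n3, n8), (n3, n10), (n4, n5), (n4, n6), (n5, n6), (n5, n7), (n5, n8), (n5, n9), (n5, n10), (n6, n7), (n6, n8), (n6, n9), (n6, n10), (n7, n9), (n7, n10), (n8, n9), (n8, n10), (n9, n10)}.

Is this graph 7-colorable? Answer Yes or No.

Yes

The chromatic number is 6. n1, n5, n6, n7, n9, n10 are pairwise adjacent (a clique of size 6), so at least 6 colors are needed.
6 colors suffice: n1=4, n2=3, n3=3, n4=2, n5=1, n6=3, n7=6, n8=4, n9=5, n10=2.
Since 7 ≥ 6, a proper 7-coloring certainly exists.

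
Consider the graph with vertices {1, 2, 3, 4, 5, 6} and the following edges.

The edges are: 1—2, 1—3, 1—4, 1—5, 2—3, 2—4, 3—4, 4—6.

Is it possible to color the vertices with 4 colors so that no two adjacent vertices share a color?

The chromatic number is 4. 1, 2, 3, 4 are pairwise adjacent (a clique of size 4), so at least 4 colors are needed.
4 colors suffice: color a → {4, 5}; color b → {1, 6}; color c → {2}; color d → {3}.
That is already a proper 4-coloring.

Yes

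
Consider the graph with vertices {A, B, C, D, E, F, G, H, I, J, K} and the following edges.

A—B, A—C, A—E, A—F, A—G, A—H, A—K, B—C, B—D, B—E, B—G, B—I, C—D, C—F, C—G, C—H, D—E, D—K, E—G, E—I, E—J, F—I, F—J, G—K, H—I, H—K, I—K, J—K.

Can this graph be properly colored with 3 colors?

No

A, B, C, G are pairwise adjacent (a clique of size 4), so at least 4 colors are needed.
So 3 colors are not enough.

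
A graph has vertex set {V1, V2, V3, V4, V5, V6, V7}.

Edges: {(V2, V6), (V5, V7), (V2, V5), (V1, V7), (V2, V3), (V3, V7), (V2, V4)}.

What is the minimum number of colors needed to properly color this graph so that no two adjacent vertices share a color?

2

V2 and V4 are adjacent, so at least 2 colors are needed.
2 colors suffice: color 1 → {V2, V7}; color 2 → {V1, V3, V4, V5, V6}. Each edge has distinct colors on its endpoints.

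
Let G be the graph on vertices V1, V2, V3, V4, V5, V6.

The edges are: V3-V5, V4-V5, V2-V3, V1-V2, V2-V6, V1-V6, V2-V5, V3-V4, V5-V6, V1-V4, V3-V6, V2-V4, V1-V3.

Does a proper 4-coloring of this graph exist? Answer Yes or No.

The chromatic number is 4. V1, V2, V3, V6 are mutually adjacent (a clique of size 4), so at least 4 colors are needed.
One proper 4-coloring: V1=4, V2=1, V3=2, V4=3, V5=4, V6=3.
That is already a proper 4-coloring.

Yes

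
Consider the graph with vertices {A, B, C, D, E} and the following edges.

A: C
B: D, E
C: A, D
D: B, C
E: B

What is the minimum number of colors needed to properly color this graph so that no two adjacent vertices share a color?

A and C are adjacent, so at least 2 colors are needed.
2 colors suffice: color 1 → {B, C}; color 2 → {A, D, E}. Every edge joins two different colors.

2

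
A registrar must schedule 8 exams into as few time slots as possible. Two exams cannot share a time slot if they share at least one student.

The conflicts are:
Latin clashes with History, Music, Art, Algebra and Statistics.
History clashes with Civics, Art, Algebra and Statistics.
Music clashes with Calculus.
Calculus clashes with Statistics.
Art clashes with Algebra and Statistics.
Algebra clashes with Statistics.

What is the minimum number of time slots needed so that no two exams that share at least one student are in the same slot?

Latin, History, Art, Algebra, Statistics are mutually in conflict, so at least 5 time slots are needed.
5 time slots suffice: time slot 1 → {History, Calculus}; time slot 2 → {Music, Civics, Statistics}; time slot 3 → {Latin}; time slot 4 → {Art}; time slot 5 → {Algebra}. Each listed conflict is separated.

5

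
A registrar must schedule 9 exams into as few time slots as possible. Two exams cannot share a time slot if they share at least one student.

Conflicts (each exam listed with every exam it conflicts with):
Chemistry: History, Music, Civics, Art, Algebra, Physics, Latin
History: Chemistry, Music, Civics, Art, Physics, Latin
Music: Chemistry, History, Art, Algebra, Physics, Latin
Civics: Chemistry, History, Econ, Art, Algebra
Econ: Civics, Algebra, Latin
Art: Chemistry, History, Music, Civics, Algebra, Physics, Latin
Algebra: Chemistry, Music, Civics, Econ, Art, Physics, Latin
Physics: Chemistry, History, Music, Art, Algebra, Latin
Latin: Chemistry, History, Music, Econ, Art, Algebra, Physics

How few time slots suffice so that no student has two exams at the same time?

Chemistry, Music, Art, Algebra, Physics, Latin are mutually in conflict, so at least 6 time slots are needed.
6 time slots suffice: time slot 1 → {Econ, Art}; time slot 2 → {Chemistry}; time slot 3 → {History, Algebra}; time slot 4 → {Civics, Latin}; time slot 5 → {Music}; time slot 6 → {Physics}. Every pair that conflicts lands in different time slots.

6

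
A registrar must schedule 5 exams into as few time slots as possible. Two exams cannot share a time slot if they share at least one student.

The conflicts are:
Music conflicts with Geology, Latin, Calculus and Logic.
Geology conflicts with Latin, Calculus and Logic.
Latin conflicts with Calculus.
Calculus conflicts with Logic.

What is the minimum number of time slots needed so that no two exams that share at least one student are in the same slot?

Music, Geology, Calculus, Logic pairwise conflict, so at least 4 time slots are needed.
A valid assignment using 4 time slots: Music=1, Geology=2, Latin=4, Calculus=3, Logic=4. Each listed conflict is separated.

4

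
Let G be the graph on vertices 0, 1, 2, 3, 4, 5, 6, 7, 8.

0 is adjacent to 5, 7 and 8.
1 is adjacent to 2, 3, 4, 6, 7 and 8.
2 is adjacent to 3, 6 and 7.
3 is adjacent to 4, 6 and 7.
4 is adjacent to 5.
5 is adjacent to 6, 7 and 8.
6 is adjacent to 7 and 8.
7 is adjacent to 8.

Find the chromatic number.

5

1, 2, 3, 6, 7 are mutually adjacent (a clique of size 5), so at least 5 colors are needed.
5 colors suffice: 0=c, 1=b, 2=e, 3=d, 4=a, 5=b, 6=c, 7=a, 8=d. No two adjacent vertices share a color.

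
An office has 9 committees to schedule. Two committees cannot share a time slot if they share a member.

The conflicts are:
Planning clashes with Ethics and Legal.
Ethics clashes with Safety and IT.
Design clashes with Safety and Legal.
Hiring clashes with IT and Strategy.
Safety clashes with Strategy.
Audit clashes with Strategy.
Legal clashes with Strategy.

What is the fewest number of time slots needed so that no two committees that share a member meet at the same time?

The cycle Legal-Design-Safety-Ethics-Planning-Legal has odd length 5, so it cannot be 2-colored; at least 3 time slots are needed.
3 time slots suffice: time slot 1 → {Ethics, Design, Strategy}; time slot 2 → {Safety, Audit, Legal, IT}; time slot 3 → {Planning, Hiring}. No two conflicting committees share a time slot.

3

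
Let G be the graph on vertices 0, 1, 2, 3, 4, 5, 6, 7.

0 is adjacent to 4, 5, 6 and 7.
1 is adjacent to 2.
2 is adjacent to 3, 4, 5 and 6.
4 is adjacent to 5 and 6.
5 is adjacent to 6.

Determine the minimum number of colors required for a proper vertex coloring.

4

0, 4, 5, 6 are pairwise adjacent (a clique of size 4), so at least 4 colors are needed.
4 colors suffice: color red → {0, 2}; color blue → {1, 3, 5, 7}; color green → {6}; color yellow → {4}. No two adjacent vertices share a color.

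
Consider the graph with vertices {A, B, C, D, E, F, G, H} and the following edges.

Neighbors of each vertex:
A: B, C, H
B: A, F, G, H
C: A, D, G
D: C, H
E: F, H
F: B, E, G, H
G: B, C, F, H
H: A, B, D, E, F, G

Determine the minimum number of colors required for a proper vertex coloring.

B, F, G, H are pairwise adjacent (a clique of size 4), so at least 4 colors are needed.
4 colors suffice: color 1 → {C, H}; color 2 → {B, D, E}; color 3 → {A, G}; color 4 → {F}. Each edge has distinct colors on its endpoints.

4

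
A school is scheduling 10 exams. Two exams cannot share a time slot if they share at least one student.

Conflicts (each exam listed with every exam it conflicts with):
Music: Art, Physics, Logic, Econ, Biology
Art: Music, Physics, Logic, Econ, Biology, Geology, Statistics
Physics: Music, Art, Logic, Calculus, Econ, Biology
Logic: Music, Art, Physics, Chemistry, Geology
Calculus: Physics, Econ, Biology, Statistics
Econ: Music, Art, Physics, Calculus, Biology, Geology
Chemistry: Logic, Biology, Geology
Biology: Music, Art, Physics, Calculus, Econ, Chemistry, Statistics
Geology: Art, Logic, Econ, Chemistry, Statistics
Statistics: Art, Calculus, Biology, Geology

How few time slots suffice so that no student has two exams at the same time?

5

Music, Art, Physics, Econ, Biology are mutually in conflict, so at least 5 time slots are needed.
Using 5 time slots: Music=5, Art=2, Physics=3, Logic=1, Calculus=2, Econ=4, Chemistry=2, Biology=1, Geology=3, Statistics=4. Every pair that conflicts lands in different time slots.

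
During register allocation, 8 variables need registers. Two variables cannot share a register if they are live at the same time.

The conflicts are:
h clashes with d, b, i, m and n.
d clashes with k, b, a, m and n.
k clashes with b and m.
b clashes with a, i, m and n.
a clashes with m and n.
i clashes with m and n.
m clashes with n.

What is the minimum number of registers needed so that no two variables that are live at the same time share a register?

5

h, d, b, m, n all conflict with each other, so at least 5 registers are needed.
5 registers suffice: register 1 → {b}; register 2 → {m}; register 3 → {d, i}; register 4 → {k, n}; register 5 → {h, a}. Each listed conflict is separated.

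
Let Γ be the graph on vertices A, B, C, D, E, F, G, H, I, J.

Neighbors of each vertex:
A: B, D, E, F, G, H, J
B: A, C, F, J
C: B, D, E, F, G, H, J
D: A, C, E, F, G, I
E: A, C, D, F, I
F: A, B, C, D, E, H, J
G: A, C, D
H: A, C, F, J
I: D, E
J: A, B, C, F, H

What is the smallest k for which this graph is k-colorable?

4

A, D, E, F form a clique, so at least 4 colors are needed.
4 colors suffice: A=1, B=4, C=1, D=3, E=4, F=2, G=2, H=4, I=1, J=3. Every edge joins two different colors.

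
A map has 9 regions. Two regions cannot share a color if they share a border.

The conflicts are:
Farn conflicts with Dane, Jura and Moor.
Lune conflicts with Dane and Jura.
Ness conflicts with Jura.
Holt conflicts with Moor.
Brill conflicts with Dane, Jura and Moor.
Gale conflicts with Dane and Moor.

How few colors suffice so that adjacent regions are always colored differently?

Brill and Dane conflict, so at least 2 colors are needed.
2 colors suffice: color 1 → {Dane, Jura, Moor}; color 2 → {Farn, Lune, Ness, Holt, Brill, Gale}. Each listed conflict is separated.

2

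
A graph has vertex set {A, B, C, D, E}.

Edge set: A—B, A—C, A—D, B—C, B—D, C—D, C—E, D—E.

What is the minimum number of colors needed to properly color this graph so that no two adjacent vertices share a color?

4

A, B, C, D are pairwise adjacent (a clique of size 4), so at least 4 colors are needed.
4 colors suffice: color 1 → {D}; color 2 → {C}; color 3 → {B, E}; color 4 → {A}. No two adjacent vertices share a color.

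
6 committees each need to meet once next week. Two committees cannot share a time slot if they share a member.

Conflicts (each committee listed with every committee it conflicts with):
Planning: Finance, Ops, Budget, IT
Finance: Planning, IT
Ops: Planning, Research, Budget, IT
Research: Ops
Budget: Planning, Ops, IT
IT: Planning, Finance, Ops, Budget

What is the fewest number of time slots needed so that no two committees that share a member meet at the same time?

Planning, Ops, Budget, IT are mutually in conflict, so at least 4 time slots are needed.
4 time slots suffice: Planning=1, Finance=2, Ops=2, Research=1, Budget=4, IT=3. No two conflicting committees share a time slot.

4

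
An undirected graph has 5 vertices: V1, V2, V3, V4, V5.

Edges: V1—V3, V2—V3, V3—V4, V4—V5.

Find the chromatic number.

2

V2 and V3 are adjacent, so at least 2 colors are needed.
2 colors suffice: color red → {V3, V5}; color blue → {V1, V2, V4}. Each edge has distinct colors on its endpoints.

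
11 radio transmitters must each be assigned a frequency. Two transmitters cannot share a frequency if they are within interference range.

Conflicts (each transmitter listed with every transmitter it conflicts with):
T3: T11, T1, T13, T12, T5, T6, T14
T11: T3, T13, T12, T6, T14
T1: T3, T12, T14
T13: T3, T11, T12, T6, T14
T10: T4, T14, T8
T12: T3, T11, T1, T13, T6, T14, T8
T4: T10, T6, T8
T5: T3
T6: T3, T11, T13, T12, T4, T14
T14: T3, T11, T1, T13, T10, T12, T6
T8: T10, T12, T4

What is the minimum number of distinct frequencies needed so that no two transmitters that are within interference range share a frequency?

6

T3, T11, T13, T12, T6, T14 pairwise conflict, so at least 6 frequencies are needed.
6 frequencies suffice: frequency 1 → {T3, T10}; frequency 2 → {T4, T5, T14}; frequency 3 → {T12}; frequency 4 → {T1, T6, T8}; frequency 5 → {T13}; frequency 6 → {T11}. Each listed conflict is separated.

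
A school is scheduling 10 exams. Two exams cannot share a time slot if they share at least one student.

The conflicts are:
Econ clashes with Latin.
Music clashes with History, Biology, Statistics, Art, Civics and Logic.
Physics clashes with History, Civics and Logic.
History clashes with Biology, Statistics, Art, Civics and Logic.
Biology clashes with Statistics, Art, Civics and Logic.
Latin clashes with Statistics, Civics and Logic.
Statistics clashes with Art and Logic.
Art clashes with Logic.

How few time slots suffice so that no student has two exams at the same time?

6

Music, History, Biology, Statistics, Art, Logic all conflict with each other, so at least 6 time slots are needed.
6 time slots suffice: Econ=2, Music=4, Physics=3, History=1, Biology=3, Latin=1, Statistics=5, Art=6, Civics=2, Logic=2. Every pair that conflicts lands in different time slots.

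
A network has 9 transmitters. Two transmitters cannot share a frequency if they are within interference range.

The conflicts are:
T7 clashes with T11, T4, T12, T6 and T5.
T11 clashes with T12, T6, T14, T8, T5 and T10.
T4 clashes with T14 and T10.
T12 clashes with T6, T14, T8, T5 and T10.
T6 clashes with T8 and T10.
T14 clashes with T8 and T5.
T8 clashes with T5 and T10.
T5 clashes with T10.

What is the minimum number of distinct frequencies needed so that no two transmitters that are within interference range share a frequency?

5

T11, T12, T6, T8, T10 pairwise conflict, so at least 5 frequencies are needed.
5 frequencies suffice: T7=4, T11=2, T4=1, T12=1, T6=3, T14=4, T8=5, T5=3, T10=4. Every pair that conflicts lands in different frequencies.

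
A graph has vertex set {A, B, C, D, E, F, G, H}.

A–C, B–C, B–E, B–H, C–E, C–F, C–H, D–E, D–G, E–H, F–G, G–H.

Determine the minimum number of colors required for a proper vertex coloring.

B, C, E, H form a clique, so at least 4 colors are needed.
4 colors suffice: A=2, B=4, C=1, D=2, E=3, F=2, G=1, H=2. Every edge joins two different colors.

4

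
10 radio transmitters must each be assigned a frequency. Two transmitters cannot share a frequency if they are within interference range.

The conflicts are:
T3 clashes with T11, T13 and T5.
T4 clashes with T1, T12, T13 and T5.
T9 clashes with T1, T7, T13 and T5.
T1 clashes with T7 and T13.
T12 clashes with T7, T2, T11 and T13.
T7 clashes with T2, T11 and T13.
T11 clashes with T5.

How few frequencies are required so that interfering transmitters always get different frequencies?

T9, T1, T7, T13 are mutually in conflict, so at least 4 frequencies are needed.
A valid assignment using 4 frequencies: T3=1, T4=1, T9=4, T1=3, T12=3, T7=1, T2=2, T11=2, T13=2, T5=3. No two conflicting transmitters share a frequency.

4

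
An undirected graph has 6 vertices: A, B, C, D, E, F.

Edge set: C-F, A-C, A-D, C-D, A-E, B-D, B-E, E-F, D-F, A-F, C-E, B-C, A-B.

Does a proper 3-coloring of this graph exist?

No

A, B, C, E are pairwise adjacent (a clique of size 4), so at least 4 colors are needed.
So 3 colors are not enough.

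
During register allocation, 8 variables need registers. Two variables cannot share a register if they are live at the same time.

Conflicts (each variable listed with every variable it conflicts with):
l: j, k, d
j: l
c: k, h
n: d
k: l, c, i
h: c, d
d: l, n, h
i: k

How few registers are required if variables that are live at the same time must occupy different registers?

3

The cycle k-l-d-h-c-k has odd length 5, so it cannot be 2-colored; at least 3 registers are needed.
3 registers suffice: register 1 → {j, k, d}; register 2 → {l, c, n, i}; register 3 → {h}. Every pair that conflicts lands in different registers.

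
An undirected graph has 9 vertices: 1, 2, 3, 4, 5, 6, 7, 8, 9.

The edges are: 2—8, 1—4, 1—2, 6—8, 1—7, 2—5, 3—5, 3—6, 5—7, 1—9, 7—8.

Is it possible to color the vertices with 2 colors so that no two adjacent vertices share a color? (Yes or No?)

No

The cycle 6-8-2-5-3-6 has odd length 5, so it cannot be 2-colored; at least 3 colors are needed.
So 2 colors are not enough.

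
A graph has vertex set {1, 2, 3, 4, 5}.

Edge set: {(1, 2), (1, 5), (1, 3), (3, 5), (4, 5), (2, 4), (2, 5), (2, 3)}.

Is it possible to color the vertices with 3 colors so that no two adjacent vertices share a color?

1, 2, 3, 5 are pairwise adjacent (a clique of size 4), so at least 4 colors are needed.
So 3 colors are not enough.

No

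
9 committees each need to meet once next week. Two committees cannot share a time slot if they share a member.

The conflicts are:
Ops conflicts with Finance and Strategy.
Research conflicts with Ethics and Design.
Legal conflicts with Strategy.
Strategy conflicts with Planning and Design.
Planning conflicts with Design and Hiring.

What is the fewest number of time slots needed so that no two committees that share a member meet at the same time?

Strategy, Planning, Design are mutually in conflict, so at least 3 time slots are needed.
3 time slots suffice: time slot 1 → {Research, Finance, Strategy, Hiring}; time slot 2 → {Ops, Legal, Ethics, Design}; time slot 3 → {Planning}. No two conflicting committees share a time slot.

3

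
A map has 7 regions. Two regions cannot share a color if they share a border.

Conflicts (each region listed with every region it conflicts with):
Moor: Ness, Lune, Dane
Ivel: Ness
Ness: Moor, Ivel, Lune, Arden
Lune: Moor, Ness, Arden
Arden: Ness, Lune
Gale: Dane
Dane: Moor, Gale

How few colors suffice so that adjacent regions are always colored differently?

Moor, Ness, Lune are mutually in conflict, so at least 3 colors are needed.
One proper 3-coloring: Moor=3, Ivel=2, Ness=1, Lune=2, Arden=3, Gale=2, Dane=1. Each listed conflict is separated.

3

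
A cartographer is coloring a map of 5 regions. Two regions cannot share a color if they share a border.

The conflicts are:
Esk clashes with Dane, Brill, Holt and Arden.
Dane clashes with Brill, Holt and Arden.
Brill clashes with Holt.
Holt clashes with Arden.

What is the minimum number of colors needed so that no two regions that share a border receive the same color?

4

Esk, Dane, Holt, Arden are mutually in conflict, so at least 4 colors are needed.
4 colors suffice: color 1 → {Dane}; color 2 → {Esk}; color 3 → {Holt}; color 4 → {Brill, Arden}. No two conflicting regions share a color.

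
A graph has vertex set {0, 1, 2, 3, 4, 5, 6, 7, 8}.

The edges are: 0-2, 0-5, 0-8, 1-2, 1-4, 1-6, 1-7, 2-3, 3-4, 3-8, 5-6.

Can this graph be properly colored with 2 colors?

The cycle 6-1-2-0-5-6 has odd length 5, so it cannot be 2-colored; at least 3 colors are needed.
So 2 colors are not enough.

No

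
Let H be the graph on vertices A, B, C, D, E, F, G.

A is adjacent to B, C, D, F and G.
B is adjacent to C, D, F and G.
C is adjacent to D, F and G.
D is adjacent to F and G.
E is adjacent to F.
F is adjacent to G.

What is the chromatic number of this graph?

A, B, C, D, F, G are mutually adjacent (a clique of size 6), so at least 6 colors are needed.
A valid assignment using 6 colors: A=3, B=2, C=4, D=6, E=2, F=1, G=5. Every edge joins two different colors.

6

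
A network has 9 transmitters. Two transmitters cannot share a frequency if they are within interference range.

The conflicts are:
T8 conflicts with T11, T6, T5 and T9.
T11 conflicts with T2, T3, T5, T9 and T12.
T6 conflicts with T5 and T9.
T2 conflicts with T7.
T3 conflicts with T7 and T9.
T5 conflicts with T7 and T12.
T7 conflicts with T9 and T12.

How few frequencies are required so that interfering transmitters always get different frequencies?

T11, T5, T12 pairwise conflict, so at least 3 frequencies are needed.
Using 3 frequencies: T8=3, T11=1, T6=1, T2=2, T3=3, T5=2, T7=1, T9=2, T12=3. No two conflicting transmitters share a frequency.

3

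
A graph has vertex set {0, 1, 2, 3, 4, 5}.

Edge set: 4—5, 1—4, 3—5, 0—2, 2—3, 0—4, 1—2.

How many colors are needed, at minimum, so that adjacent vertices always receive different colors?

3

The cycle 1-2-3-5-4-1 has odd length 5, so it cannot be 2-colored; at least 3 colors are needed.
3 colors suffice: color a → {2, 4}; color b → {0, 1, 3}; color c → {5}. No two adjacent vertices share a color.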